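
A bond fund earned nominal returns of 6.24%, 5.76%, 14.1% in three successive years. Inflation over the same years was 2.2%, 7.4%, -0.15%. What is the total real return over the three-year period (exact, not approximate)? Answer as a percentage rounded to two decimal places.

16.97%

Nominal growth factor = 1.0624 × 1.0576 × 1.1410 = 1.282021
Price-level growth factor = 1.0220 × 1.0740 × 0.9985 = 1.095982
Real growth factor = 1.282021 / 1.095982 = 1.169747
Total real return = 1.169747 − 1 → 16.97%.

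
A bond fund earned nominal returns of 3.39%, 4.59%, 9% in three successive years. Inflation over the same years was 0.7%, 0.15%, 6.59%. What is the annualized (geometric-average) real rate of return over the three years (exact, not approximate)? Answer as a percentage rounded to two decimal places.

Compound the nominal returns: 1.0339 × 1.0459 × 1.0900 = 1.17867805.
Compound inflation: 1.0070 × 1.0015 × 1.0659 = 1.07497134.
Deflate: 1.17867805 / 1.07497134 = 1.09647393.
Annualized real rate = 1.09647393^(1/3) − 1 = 3.1176% → 3.12%.

3.12%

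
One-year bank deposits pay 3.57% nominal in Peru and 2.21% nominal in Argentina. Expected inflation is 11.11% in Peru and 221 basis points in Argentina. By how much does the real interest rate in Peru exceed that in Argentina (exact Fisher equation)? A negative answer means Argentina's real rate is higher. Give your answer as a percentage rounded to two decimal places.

Peru: (1 + 0.0357)/(1 + 0.1111) − 1 = -6.7861%
Argentina: (1 + 0.0221)/(1 + 0.0221) − 1 = 0.0000%
Differential = -6.7861% − 0.0000% = -6.7861% → -6.79%.

-6.79%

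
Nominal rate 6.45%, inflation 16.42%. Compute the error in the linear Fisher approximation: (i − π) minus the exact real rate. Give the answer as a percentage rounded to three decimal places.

-1.406%

Approximate: r ≈ 6.450% − 16.420% = -9.9700%
Exact: (1 + 0.0645)/(1 + 0.1642) − 1 = -8.5638%
Error = -9.9700% − (-8.5638%) = -1.4062% → -1.406%.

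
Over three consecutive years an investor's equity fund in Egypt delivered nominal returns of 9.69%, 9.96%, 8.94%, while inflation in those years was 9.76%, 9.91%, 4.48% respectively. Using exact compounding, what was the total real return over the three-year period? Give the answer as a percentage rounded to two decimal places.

Nominal growth factor = 1.0969 × 1.0996 × 1.0894 = 1.313981
Price-level growth factor = 1.0976 × 1.0991 × 1.0448 = 1.260418
Real growth factor = 1.313981 / 1.260418 = 1.042497
Total real return = 1.042497 − 1 → 4.25%.

4.25%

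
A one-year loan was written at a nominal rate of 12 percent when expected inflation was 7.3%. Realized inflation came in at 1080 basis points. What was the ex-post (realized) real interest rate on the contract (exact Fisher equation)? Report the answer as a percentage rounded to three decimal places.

Ex-post: (1 + 0.1200)/(1 + 0.1080) − 1 = 1.0830%
So the realized real rate is 1.083%.

1.083%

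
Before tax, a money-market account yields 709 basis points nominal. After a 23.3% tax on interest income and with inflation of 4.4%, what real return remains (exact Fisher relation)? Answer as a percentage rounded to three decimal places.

After-tax nominal return = 7.09% × (1 − 0.233) = 5.43803%.
1 + r = 1.0543803 / 1.04400 = 1.009943
After-tax real rate = 1.009943 − 1 → 0.994%.

0.994%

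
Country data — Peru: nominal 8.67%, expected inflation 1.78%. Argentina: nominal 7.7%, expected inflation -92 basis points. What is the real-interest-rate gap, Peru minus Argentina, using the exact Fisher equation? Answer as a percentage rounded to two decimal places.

-1.93%

Peru: (1 + 0.0867)/(1 + 0.0178) − 1 = 6.7695%
Argentina: (1 + 0.0770)/(1 − 0.0092) − 1 = 8.7000%
Differential = 6.7695% − 8.7000% = -1.9305% → -1.93%.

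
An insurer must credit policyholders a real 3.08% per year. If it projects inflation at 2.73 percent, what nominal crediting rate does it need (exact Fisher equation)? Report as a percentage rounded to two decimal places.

(1 + i) = (1 + r)(1 + π) = 1.03080 × 1.02730 = 1.05894084
i = 1.05894084 − 1, so the required nominal rate is 5.89%.

5.89%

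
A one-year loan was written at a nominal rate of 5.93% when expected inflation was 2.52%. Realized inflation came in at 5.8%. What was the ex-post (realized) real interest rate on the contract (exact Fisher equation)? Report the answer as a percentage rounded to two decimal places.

0.12%

Ex-post: (1 + 0.0593)/(1 + 0.0580) − 1 = 0.1229%
So the realized real rate is 0.12%.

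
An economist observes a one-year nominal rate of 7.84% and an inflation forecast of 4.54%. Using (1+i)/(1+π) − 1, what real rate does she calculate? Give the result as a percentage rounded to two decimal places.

3.16%

1 + r = 1.07840 / 1.04540 = 1.031567
r = 1.031567 − 1 = 3.1567%, i.e. 3.16%.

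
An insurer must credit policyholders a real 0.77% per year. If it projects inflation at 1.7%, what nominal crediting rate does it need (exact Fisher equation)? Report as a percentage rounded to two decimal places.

2.48%

(1 + i) = (1 + r)(1 + π) = 1.00770 × 1.01700 = 1.0248309
i = 1.0248309 − 1, so the required nominal rate is 2.48%.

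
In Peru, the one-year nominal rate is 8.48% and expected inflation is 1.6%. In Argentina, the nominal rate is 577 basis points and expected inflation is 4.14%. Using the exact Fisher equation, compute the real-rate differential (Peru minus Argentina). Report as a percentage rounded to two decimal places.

Peru: (1 + 0.0848)/(1 + 0.0160) − 1 = 6.7717%
Argentina: (1 + 0.0577)/(1 + 0.0414) − 1 = 1.5652%
Differential = 6.7717% − 1.5652% = 5.2065% → 5.21%.

5.21%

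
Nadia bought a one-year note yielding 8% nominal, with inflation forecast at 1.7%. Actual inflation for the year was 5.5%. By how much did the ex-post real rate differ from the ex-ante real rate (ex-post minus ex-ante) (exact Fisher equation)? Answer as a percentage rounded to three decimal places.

Ex-ante: (1 + 0.0800)/(1 + 0.0170) − 1 = 6.1947%
Ex-post: (1 + 0.0800)/(1 + 0.0550) − 1 = 2.3697%
Difference (ex-post − ex-ante) = -3.8250% → -3.825%.

-3.825%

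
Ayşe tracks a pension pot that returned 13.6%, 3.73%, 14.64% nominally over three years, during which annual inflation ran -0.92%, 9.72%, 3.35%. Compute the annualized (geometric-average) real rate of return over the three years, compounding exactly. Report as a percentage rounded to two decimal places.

Compound the nominal returns: 1.1360 × 1.0373 × 1.1464 = 1.35088658.
Compound inflation: 0.9908 × 1.0972 × 1.0335 = 1.12352380.
Deflate: 1.35088658 / 1.12352380 = 1.20236578.
Annualized real rate = 1.20236578^(1/3) − 1 = 6.3356% → 6.34%.

6.34%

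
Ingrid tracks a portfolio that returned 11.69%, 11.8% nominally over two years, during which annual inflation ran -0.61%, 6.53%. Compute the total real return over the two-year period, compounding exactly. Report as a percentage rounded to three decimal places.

Compound the nominal returns: 1.1169 × 1.1180 = 1.248694.
Compound inflation: 0.9939 × 1.0653 = 1.058802.
Deflate: 1.248694 / 1.058802 = 1.179347.
Total real return = 1.179347 − 1 → 17.935%.

17.935%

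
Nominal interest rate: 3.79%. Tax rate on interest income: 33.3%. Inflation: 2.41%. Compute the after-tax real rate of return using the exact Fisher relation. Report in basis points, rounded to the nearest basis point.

After-tax nominal return = 3.79% × (1 − 0.333) = 2.52793%.
1 + r = 1.0252793 / 1.02410 = 1.001152
After-tax real rate = 1.001152 − 1 → 12 basis points.

12 basis points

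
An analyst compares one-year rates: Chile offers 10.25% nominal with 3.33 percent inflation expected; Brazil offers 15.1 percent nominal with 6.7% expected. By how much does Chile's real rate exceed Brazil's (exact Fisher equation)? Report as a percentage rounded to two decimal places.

Chile: (1 + 0.1025)/(1 + 0.0333) − 1 = 6.6970%
Brazil: (1 + 0.1510)/(1 + 0.0670) − 1 = 7.8725%
Differential = 6.6970% − 7.8725% = -1.1755% → -1.18%.

-1.18%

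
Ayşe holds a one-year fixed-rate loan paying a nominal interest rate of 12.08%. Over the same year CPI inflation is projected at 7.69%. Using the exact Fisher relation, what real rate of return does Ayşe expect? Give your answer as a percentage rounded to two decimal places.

4.08%

By the Fisher relation, 1 + r = (1 + i)/(1 + π).
1 + r = 1.12080 / 1.07690 = 1.040765
r = 1.040765 − 1 = 4.0765%, i.e. 4.08%.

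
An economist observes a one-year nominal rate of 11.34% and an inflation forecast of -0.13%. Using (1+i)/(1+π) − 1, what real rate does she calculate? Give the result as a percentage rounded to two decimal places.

11.48%

By the Fisher identity, 1 + r = (1 + i)/(1 + π).
1 + r = 1.11340 / 0.99870 = 1.114849
r = 1.114849 − 1 = 11.4849%, i.e. 11.48%.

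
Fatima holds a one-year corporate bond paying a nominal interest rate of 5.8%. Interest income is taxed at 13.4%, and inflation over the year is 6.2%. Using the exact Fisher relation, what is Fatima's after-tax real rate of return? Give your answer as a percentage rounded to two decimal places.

After-tax nominal return = 5.8% × (1 − 0.134) = 5.0228%.
1 + r = 1.050228 / 1.06200 = 0.988915
After-tax real rate = 0.988915 − 1 → -1.11%.

-1.11%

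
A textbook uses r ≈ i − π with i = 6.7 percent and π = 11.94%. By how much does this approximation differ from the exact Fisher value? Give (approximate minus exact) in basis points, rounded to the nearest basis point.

-56 basis points

Approximate: r ≈ 6.700% − 11.940% = -5.2400%
Exact: (1 + 0.0670)/(1 + 0.1194) − 1 = -4.6811%
Error = -5.2400% − (-4.6811%) = -0.5589% → -56 basis points.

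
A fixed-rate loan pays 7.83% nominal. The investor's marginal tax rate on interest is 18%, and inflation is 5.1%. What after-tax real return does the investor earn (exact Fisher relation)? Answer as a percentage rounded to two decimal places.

1.26%

After-tax nominal return = 7.83% × (1 − 0.18) = 6.4206%.
1 + r = 1.064206 / 1.05100 = 1.012565
After-tax real rate = 1.012565 − 1 → 1.26%.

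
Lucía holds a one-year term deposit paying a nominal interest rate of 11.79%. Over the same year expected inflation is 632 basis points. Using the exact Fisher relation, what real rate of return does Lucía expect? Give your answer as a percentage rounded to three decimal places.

1 + r = 1.11790 / 1.06320 = 1.051448
r = 1.051448 − 1 = 5.1448%, i.e. 5.145%.

5.145%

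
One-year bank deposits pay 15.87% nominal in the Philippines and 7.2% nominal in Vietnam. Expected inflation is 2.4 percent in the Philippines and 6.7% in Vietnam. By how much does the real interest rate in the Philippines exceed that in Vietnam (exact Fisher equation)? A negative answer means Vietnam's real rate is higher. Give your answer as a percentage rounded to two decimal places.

The Philippines: (1 + 0.1587)/(1 + 0.0240) − 1 = 13.1543%
Vietnam: (1 + 0.0720)/(1 + 0.0670) − 1 = 0.4686%
Differential = 13.1543% − 0.4686% = 12.6857% → 12.69%.

12.69%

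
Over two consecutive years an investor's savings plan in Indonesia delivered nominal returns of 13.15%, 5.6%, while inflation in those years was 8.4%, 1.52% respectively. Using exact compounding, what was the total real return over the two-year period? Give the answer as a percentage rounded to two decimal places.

8.58%

Compound the nominal returns: 1.1315 × 1.0560 = 1.194864.
Compound inflation: 1.0840 × 1.0152 = 1.100477.
Deflate: 1.194864 / 1.100477 = 1.085769.
Total real return = 1.085769 − 1 → 8.58%.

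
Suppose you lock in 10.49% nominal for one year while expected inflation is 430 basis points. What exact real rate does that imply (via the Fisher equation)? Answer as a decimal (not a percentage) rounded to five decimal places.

By the Fisher equation, 1 + r = (1 + i)/(1 + π).
1 + r = 1.10490 / 1.04300 = 1.059348
r = 1.059348 − 1 = 5.9348%, i.e. 0.05935.

0.05935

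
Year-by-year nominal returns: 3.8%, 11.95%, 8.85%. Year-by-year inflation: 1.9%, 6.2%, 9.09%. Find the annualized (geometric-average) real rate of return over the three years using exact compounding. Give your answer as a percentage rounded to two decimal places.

2.33%

Nominal growth factor = 1.0380 × 1.1195 × 1.0885 = 1.26488163
Price-level growth factor = 1.0190 × 1.0620 × 1.0909 = 1.18054798
Real growth factor = 1.26488163 / 1.18054798 = 1.07143602
Annualized real rate = 1.07143602^(1/3) − 1 = 2.3266% → 2.33%.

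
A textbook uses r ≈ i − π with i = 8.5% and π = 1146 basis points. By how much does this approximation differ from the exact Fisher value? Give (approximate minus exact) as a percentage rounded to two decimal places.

Approximate: r ≈ 8.500% − 11.460% = -2.9600%
Exact: (1 + 0.0850)/(1 + 0.1146) − 1 = -2.6557%
Error = -2.9600% − (-2.6557%) = -0.3043% → -0.30%.

-0.30%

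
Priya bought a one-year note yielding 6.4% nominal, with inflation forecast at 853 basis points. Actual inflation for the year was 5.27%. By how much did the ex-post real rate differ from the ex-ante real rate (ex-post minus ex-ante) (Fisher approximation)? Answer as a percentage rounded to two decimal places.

Ex-ante: 6.4% − 8.53% = -2.130%
Ex-post: 6.4% − 5.27% = 1.130%
Difference (ex-post − ex-ante) = 3.2600% → 3.26%.

3.26%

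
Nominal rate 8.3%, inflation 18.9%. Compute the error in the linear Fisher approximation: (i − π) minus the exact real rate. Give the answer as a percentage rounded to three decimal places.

Approximate: r ≈ 8.300% − 18.900% = -10.6000%
Exact: (1 + 0.0830)/(1 + 0.1890) − 1 = -8.9151%
Error = -10.6000% − (-8.9151%) = -1.6849% → -1.685%.

-1.685%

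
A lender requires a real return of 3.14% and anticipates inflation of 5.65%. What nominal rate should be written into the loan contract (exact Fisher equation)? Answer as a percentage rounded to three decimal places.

(1 + i) = (1 + r)(1 + π) = 1.03140 × 1.05650 = 1.0896741
i = 1.0896741 − 1, so the required nominal rate is 8.967%.

8.967%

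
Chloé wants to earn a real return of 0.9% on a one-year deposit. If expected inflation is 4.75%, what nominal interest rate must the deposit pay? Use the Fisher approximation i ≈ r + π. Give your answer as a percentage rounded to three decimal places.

i ≈ r + π = 0.9% + 4.75% = 5.650%.

5.650%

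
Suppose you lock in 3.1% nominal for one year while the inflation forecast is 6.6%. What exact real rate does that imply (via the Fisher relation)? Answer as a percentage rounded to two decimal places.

-3.28%

1 + r = 1.03100 / 1.06600 = 0.967167
r = 0.967167 − 1 = -3.2833%, i.e. -3.28%.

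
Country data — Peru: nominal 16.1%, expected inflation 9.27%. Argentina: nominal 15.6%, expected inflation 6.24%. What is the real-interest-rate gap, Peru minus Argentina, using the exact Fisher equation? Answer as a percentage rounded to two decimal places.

-2.56%

Peru: (1 + 0.1610)/(1 + 0.0927) − 1 = 6.2506%
Argentina: (1 + 0.1560)/(1 + 0.0624) − 1 = 8.8102%
Differential = 6.2506% − 8.8102% = -2.5597% → -2.56%.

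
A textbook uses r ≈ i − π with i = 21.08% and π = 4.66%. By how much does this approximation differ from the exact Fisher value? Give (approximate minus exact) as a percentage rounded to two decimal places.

0.73%

Approximate: r ≈ 21.080% − 4.660% = 16.4200%
Exact: (1 + 0.2108)/(1 + 0.0466) − 1 = 15.6889%
Error = 16.4200% − 15.6889% = 0.7311% → 0.73%.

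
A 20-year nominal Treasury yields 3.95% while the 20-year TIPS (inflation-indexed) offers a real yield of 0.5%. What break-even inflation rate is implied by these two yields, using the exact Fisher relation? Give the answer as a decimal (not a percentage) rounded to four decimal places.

(1 + π) = (1 + i)/(1 + r) = 1.03950 / 1.00500 = 1.034328
Break-even inflation = 1.034328 − 1 → 0.0343.

0.0343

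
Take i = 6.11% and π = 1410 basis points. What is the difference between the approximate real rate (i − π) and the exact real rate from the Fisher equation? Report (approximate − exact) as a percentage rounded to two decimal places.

Approximate: r ≈ 6.110% − 14.100% = -7.9900%
Exact: (1 + 0.0611)/(1 + 0.1410) − 1 = -7.0026%
Error = -7.9900% − (-7.0026%) = -0.9874% → -0.99%.

-0.99%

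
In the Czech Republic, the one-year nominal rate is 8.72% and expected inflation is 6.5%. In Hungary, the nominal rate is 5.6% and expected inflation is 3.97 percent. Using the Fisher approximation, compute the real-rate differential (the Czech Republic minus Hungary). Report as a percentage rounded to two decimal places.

The Czech Republic: 8.72% − 6.5% = 2.220%
Hungary: 5.6% − 3.97% = 1.630%
Differential = 0.590% → 0.59%.

0.59%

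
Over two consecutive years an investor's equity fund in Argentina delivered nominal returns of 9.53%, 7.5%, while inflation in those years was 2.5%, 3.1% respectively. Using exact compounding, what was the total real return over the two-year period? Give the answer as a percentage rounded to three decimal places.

Compound the nominal returns: 1.0953 × 1.0750 = 1.177448.
Compound inflation: 1.0250 × 1.0310 = 1.056775.
Deflate: 1.177448 / 1.056775 = 1.114189.
Total real return = 1.114189 − 1 → 11.419%.

11.419%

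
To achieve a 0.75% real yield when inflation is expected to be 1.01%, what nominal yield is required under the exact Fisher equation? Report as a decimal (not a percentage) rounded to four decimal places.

(1 + i) = (1 + r)(1 + π) = 1.00750 × 1.01010 = 1.01767575
i = 1.01767575 − 1, so the required nominal rate is 0.0177.

0.0177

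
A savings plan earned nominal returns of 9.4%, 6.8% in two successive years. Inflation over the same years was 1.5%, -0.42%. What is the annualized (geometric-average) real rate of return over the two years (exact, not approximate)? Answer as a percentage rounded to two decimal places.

7.52%

Nominal growth factor = 1.0940 × 1.0680 = 1.16839200
Price-level growth factor = 1.0150 × 0.9958 = 1.01073700
Real growth factor = 1.16839200 / 1.01073700 = 1.15598024
Annualized real rate = 1.15598024^(1/2) − 1 = 7.5165% → 7.52%.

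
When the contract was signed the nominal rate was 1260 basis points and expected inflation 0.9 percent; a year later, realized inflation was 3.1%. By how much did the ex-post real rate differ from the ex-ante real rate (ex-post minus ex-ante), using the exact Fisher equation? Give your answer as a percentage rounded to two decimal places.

-2.38%

Ex-ante: (1 + 0.1260)/(1 + 0.0090) − 1 = 11.5956%
Ex-post: (1 + 0.1260)/(1 + 0.0310) − 1 = 9.2144%
Difference (ex-post − ex-ante) = -2.3813% → -2.38%.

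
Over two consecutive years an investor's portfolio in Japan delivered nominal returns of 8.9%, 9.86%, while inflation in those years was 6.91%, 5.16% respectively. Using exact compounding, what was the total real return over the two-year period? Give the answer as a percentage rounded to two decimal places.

6.41%

Nominal growth factor = 1.0890 × 1.0986 = 1.196375
Price-level growth factor = 1.0691 × 1.0516 = 1.124266
Real growth factor = 1.196375 / 1.124266 = 1.064140
Total real return = 1.064140 − 1 → 6.41%.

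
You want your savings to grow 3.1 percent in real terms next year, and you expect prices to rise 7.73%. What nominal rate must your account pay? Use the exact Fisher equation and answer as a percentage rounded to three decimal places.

(1 + i) = (1 + r)(1 + π) = 1.03100 × 1.07730 = 1.1106963
i = 1.1106963 − 1, so the required nominal rate is 11.070%.

11.070%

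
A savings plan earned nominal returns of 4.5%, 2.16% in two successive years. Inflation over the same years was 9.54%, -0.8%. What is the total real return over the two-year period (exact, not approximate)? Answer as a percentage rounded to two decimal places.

Compound the nominal returns: 1.0450 × 1.0216 = 1.067572.
Compound inflation: 1.0954 × 0.9920 = 1.086637.
Deflate: 1.067572 / 1.086637 = 0.982455.
Total real return = 0.982455 − 1 → -1.75%.

-1.75%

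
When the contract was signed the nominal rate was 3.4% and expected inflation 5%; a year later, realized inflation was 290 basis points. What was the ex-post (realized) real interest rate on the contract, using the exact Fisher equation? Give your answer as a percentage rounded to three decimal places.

Ex-post: (1 + 0.0340)/(1 + 0.0290) − 1 = 0.4859%
So the realized real rate is 0.486%.

0.486%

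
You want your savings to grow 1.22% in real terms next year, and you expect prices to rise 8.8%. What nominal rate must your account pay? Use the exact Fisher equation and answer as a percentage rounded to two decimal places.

10.13%

(1 + i) = (1 + r)(1 + π) = 1.01220 × 1.08800 = 1.1012736
i = 1.1012736 − 1, so the required nominal rate is 10.13%.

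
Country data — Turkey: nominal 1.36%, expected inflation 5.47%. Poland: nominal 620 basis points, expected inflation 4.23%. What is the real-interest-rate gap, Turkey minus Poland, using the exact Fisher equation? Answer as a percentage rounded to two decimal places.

Turkey: (1 + 0.0136)/(1 + 0.0547) − 1 = -3.8968%
Poland: (1 + 0.0620)/(1 + 0.0423) − 1 = 1.8901%
Differential = -3.8968% − 1.8901% = -5.7869% → -5.79%.

-5.79%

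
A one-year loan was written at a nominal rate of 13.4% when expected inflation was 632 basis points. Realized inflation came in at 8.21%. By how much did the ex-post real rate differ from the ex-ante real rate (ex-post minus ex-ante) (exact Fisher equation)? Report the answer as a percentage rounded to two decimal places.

-1.86%

Ex-ante: (1 + 0.1340)/(1 + 0.0632) − 1 = 6.6591%
Ex-post: (1 + 0.1340)/(1 + 0.0821) − 1 = 4.7962%
Difference (ex-post − ex-ante) = -1.8629% → -1.86%.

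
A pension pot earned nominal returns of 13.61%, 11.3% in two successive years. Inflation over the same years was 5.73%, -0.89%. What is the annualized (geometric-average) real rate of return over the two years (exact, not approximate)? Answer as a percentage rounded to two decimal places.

Nominal growth factor = 1.1361 × 1.1130 = 1.26447930
Price-level growth factor = 1.0573 × 0.9911 = 1.04789003
Real growth factor = 1.26447930 / 1.04789003 = 1.20669084
Annualized real rate = 1.20669084^(1/2) − 1 = 9.8495% → 9.85%.

9.85%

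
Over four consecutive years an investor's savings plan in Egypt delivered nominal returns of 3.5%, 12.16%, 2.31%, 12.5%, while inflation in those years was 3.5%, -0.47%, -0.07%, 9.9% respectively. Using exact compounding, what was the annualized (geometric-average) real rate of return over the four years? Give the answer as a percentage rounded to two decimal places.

4.25%

Compound the nominal returns: 1.0350 × 1.1216 × 1.0231 × 1.1250 = 1.33613075.
Compound inflation: 1.0350 × 0.9953 × 0.9993 × 1.0990 = 1.13132643.
Deflate: 1.33613075 / 1.13132643 = 1.18103026.
Annualized real rate = 1.18103026^(1/4) − 1 = 4.2474% → 4.25%.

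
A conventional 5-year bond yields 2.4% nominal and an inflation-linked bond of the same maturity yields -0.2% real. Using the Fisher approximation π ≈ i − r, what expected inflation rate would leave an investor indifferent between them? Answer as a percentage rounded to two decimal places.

π ≈ i − r = 2.4% − (-0.2%) → 2.60%.

2.60%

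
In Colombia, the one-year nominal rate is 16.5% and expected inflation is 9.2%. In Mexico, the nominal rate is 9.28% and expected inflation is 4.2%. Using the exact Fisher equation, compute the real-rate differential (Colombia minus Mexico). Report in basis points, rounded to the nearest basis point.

181 basis points

Colombia: (1 + 0.1650)/(1 + 0.0920) − 1 = 6.6850%
Mexico: (1 + 0.0928)/(1 + 0.0420) − 1 = 4.8752%
Differential = 6.6850% − 4.8752% = 1.8097% → 181 basis points.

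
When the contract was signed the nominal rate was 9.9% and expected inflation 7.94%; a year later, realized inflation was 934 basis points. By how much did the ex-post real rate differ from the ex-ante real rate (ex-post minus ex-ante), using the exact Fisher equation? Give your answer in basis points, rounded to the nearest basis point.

-130 basis points

Ex-ante: (1 + 0.0990)/(1 + 0.0794) − 1 = 1.8158%
Ex-post: (1 + 0.0990)/(1 + 0.0934) − 1 = 0.5122%
Difference (ex-post − ex-ante) = -1.3037% → -130 basis points.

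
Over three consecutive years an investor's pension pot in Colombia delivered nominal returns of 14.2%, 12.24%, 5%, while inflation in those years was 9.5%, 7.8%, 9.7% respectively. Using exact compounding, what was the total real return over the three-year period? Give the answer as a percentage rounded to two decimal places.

3.94%

Compound the nominal returns: 1.1420 × 1.1224 × 1.0500 = 1.345870.
Compound inflation: 1.0950 × 1.0780 × 1.0970 = 1.294910.
Deflate: 1.345870 / 1.294910 = 1.039354.
Total real return = 1.039354 − 1 → 3.94%.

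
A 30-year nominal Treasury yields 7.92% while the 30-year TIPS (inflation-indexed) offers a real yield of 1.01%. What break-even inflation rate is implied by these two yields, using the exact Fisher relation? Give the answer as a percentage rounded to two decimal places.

6.84%

(1 + π) = (1 + i)/(1 + r) = 1.07920 / 1.01010 = 1.068409
Break-even inflation = 1.068409 − 1 → 6.84%.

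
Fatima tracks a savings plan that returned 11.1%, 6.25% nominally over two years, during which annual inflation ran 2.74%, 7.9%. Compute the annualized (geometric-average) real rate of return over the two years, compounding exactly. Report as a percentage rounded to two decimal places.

Compound the nominal returns: 1.1110 × 1.0625 = 1.18043750.
Compound inflation: 1.0274 × 1.0790 = 1.10856460.
Deflate: 1.18043750 / 1.10856460 = 1.06483420.
Annualized real rate = 1.06483420^(1/2) − 1 = 3.1908% → 3.19%.

3.19%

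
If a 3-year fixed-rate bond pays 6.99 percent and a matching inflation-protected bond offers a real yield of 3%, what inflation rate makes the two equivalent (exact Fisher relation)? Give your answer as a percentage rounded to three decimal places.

3.874%

(1 + π) = (1 + i)/(1 + r) = 1.06990 / 1.03000 = 1.038738
Break-even inflation = 1.038738 − 1 → 3.874%.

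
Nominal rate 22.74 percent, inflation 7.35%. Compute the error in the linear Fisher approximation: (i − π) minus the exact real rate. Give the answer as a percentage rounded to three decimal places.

1.054%

Approximate: r ≈ 22.740% − 7.350% = 15.3900%
Exact: (1 + 0.2274)/(1 + 0.0735) − 1 = 14.3363%
Error = 15.3900% − 14.3363% = 1.0537% → 1.054%.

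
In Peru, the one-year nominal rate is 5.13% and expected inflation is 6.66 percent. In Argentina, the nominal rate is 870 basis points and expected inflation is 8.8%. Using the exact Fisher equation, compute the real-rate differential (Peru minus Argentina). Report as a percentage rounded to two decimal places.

Peru: (1 + 0.0513)/(1 + 0.0666) − 1 = -1.4345%
Argentina: (1 + 0.0870)/(1 + 0.0880) − 1 = -0.0919%
Differential = -1.4345% − (-0.0919%) = -1.3426% → -1.34%.

-1.34%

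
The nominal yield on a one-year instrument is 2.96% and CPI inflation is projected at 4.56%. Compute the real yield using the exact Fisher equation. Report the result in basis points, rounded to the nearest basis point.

-153 basis points

1 + r = 1.02960 / 1.04560 = 0.984698
r = 0.984698 − 1 = -1.5302%, i.e. -153 basis points.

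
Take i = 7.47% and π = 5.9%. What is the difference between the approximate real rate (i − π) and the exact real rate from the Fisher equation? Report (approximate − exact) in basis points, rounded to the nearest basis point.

Approximate: r ≈ 7.470% − 5.900% = 1.5700%
Exact: (1 + 0.0747)/(1 + 0.0590) − 1 = 1.4825%
Error = 1.5700% − 1.4825% = 0.0875% → 9 basis points.

9 basis points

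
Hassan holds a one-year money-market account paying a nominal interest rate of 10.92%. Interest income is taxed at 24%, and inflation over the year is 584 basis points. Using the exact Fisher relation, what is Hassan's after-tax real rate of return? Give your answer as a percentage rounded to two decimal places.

2.32%

After-tax nominal return = 10.92% × (1 − 0.24) = 8.2992%.
1 + r = 1.082992 / 1.05840 = 1.023235
After-tax real rate = 1.023235 − 1 → 2.32%.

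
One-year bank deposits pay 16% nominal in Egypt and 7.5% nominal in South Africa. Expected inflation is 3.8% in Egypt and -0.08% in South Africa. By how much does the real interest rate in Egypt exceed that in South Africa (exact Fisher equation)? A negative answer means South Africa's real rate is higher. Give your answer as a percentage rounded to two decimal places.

Egypt: (1 + 0.1600)/(1 + 0.0380) − 1 = 11.7534%
South Africa: (1 + 0.0750)/(1 − 0.0008) − 1 = 7.5861%
Differential = 11.7534% − 7.5861% = 4.1673% → 4.17%.

4.17%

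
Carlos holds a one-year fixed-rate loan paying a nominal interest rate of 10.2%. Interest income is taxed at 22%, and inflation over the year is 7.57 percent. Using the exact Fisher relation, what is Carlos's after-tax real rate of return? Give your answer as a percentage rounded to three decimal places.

After-tax nominal return = 10.2% × (1 − 0.22) = 7.9560%.
1 + r = 1.07956 / 1.07570 = 1.003588
After-tax real rate = 1.003588 − 1 → 0.359%.

0.359%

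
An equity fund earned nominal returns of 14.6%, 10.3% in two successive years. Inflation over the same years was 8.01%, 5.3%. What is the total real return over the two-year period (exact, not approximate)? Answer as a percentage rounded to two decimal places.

Nominal growth factor = 1.1460 × 1.1030 = 1.264038
Price-level growth factor = 1.0801 × 1.0530 = 1.137345
Real growth factor = 1.264038 / 1.137345 = 1.111393
Total real return = 1.111393 − 1 → 11.14%.

11.14%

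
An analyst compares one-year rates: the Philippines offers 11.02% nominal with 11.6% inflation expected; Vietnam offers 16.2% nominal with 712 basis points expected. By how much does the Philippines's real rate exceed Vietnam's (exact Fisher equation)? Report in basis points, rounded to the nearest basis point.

The Philippines: (1 + 0.1102)/(1 + 0.1160) − 1 = -0.5197%
Vietnam: (1 + 0.1620)/(1 + 0.0712) − 1 = 8.4765%
Differential = -0.5197% − 8.4765% = -8.9962% → -900 basis points.

-900 basis points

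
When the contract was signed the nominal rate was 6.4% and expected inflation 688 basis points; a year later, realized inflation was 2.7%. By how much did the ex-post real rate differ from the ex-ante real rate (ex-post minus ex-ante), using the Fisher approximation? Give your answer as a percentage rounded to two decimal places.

Ex-ante: 6.4% − 6.88% = -0.480%
Ex-post: 6.4% − 2.7% = 3.700%
Difference (ex-post − ex-ante) = 4.1800% → 4.18%.

4.18%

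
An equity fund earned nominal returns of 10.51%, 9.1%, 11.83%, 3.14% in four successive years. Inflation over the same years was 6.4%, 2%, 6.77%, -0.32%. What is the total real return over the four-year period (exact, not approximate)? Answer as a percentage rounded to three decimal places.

Nominal growth factor = 1.1051 × 1.0910 × 1.1183 × 1.0314 = 1.390631
Price-level growth factor = 1.0640 × 1.0200 × 1.0677 × 0.9968 = 1.155045
Real growth factor = 1.390631 / 1.155045 = 1.203962
Total real return = 1.203962 − 1 → 20.396%.

20.396%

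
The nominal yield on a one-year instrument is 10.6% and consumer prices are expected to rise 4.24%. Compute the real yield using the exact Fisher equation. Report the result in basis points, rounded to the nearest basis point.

610 basis points

By the Fisher equation, 1 + r = (1 + i)/(1 + π).
1 + r = 1.10600 / 1.04240 = 1.061013
r = 1.061013 − 1 = 6.1013%, i.e. 610 basis points.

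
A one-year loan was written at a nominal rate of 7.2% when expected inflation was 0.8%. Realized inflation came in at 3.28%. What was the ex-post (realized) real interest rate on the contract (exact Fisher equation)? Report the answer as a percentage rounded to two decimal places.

3.80%

Ex-post: (1 + 0.0720)/(1 + 0.0328) − 1 = 3.7955%
So the realized real rate is 3.80%.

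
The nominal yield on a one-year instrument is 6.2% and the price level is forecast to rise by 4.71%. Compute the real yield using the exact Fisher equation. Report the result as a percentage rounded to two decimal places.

1.42%

By the Fisher identity, 1 + r = (1 + i)/(1 + π).
1 + r = 1.06200 / 1.04710 = 1.014230
r = 1.014230 − 1 = 1.4230%, i.e. 1.42%.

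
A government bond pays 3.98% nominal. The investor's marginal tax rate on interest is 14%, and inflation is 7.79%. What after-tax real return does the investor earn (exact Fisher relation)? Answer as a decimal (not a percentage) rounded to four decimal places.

After-tax nominal return = 3.98% × (1 − 0.14) = 3.4228%.
1 + r = 1.034228 / 1.07790 = 0.959484
After-tax real rate = 0.959484 − 1 → -0.0405.

-0.0405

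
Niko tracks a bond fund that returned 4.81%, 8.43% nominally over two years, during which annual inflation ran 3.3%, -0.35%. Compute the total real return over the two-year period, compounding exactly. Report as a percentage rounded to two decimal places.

Nominal growth factor = 1.0481 × 1.0843 = 1.136455
Price-level growth factor = 1.0330 × 0.9965 = 1.029385
Real growth factor = 1.136455 / 1.029385 = 1.104014
Total real return = 1.104014 − 1 → 10.40%.

10.40%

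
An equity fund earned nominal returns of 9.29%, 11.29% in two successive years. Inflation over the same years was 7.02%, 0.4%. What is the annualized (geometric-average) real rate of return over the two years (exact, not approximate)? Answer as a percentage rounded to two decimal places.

6.39%

Compound the nominal returns: 1.0929 × 1.1129 = 1.21628841.
Compound inflation: 1.0702 × 1.0040 = 1.07448080.
Deflate: 1.21628841 / 1.07448080 = 1.13197780.
Annualized real rate = 1.13197780^(1/2) − 1 = 6.3944% → 6.39%.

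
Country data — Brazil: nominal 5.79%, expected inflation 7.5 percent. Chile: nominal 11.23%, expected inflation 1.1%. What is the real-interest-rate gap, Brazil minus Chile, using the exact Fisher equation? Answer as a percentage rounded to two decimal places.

Brazil: (1 + 0.0579)/(1 + 0.0750) − 1 = -1.5907%
Chile: (1 + 0.1123)/(1 + 0.0110) − 1 = 10.0198%
Differential = -1.5907% − 10.0198% = -11.6105% → -11.61%.

-11.61%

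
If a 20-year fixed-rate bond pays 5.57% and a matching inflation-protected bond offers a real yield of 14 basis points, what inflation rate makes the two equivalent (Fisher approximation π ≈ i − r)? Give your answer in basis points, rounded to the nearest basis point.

π ≈ i − r = 5.57% − 0.14% → 543 basis points.

543 basis points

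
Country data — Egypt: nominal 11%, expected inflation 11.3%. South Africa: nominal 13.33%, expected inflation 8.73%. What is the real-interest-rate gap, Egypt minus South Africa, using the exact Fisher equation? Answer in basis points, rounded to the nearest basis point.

Egypt: (1 + 0.1100)/(1 + 0.1130) − 1 = -0.2695%
South Africa: (1 + 0.1333)/(1 + 0.0873) − 1 = 4.2307%
Differential = -0.2695% − 4.2307% = -4.5002% → -450 basis points.

-450 basis points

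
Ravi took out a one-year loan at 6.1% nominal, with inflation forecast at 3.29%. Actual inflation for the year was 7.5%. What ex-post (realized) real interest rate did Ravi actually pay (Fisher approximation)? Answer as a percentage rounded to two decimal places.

Ex-post: 6.1% − 7.5% = -1.400%
So the realized real rate is -1.40%.

-1.40%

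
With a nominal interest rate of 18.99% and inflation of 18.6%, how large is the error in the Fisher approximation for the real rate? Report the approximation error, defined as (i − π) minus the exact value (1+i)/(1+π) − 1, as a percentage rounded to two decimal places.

0.06%

Approximate: r ≈ 18.990% − 18.600% = 0.3900%
Exact: (1 + 0.1899)/(1 + 0.1860) − 1 = 0.3288%
Error = 0.3900% − 0.3288% = 0.0612% → 0.06%.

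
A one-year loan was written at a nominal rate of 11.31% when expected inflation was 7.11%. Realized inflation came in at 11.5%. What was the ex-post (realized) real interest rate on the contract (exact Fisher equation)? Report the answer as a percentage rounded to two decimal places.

-0.17%

Ex-post: (1 + 0.1131)/(1 + 0.1150) − 1 = -0.1704%
So the realized real rate is -0.17%.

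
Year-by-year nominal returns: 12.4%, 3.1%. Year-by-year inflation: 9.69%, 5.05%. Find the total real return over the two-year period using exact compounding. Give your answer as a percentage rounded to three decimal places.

Compound the nominal returns: 1.1240 × 1.0310 = 1.1588440.
Compound inflation: 1.0969 × 1.0505 = 1.1522935.
Deflate: 1.1588440 / 1.1522935 = 1.0056848.
Total real return = 1.0056848 − 1 → 0.568%.

0.568%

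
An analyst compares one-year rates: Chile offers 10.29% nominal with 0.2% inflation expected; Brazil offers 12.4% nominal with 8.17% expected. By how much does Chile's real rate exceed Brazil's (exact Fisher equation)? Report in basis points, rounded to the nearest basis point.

616 basis points

Chile: (1 + 0.1029)/(1 + 0.0020) − 1 = 10.0699%
Brazil: (1 + 0.1240)/(1 + 0.0817) − 1 = 3.9105%
Differential = 10.0699% − 3.9105% = 6.1593% → 616 basis points.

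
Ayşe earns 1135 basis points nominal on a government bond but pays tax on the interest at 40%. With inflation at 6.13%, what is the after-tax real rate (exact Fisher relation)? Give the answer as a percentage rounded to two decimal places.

0.64%

After-tax nominal return = 11.35% × (1 − 0.4) = 6.8100%.
1 + r = 1.06810 / 1.06130 = 1.006407
After-tax real rate = 1.006407 − 1 → 0.64%.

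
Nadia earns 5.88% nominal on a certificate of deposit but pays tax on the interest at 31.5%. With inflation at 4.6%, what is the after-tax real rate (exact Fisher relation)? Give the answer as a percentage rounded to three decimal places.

-0.547%

After-tax nominal return = 5.88% × (1 − 0.315) = 4.0278%.
1 + r = 1.040278 / 1.04600 = 0.994530
After-tax real rate = 0.994530 − 1 → -0.547%.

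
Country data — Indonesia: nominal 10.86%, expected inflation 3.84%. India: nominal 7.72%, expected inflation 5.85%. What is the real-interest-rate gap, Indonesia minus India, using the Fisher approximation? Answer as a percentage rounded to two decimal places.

5.15%

Indonesia: 10.86% − 3.84% = 7.020%
India: 7.72% − 5.85% = 1.870%
Differential = 5.150% → 5.15%.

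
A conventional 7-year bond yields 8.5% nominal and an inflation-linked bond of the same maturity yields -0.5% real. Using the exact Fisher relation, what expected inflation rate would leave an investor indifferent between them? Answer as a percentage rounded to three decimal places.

9.045%

(1 + π) = (1 + i)/(1 + r) = 1.08500 / 0.99500 = 1.090452
Break-even inflation = 1.090452 − 1 → 9.045%.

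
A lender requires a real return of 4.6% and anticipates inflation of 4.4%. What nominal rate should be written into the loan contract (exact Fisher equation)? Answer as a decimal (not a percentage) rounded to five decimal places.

0.09202

(1 + i) = (1 + r)(1 + π) = 1.04600 × 1.04400 = 1.092024
i = 1.092024 − 1, so the required nominal rate is 0.09202.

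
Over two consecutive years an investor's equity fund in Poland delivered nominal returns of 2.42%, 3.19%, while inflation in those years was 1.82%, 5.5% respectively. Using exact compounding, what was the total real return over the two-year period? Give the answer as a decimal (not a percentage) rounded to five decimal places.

-0.01613

Compound the nominal returns: 1.0242 × 1.0319 = 1.056872.
Compound inflation: 1.0182 × 1.0550 = 1.074201.
Deflate: 1.056872 / 1.074201 = 0.983868.
Total real return = 0.983868 − 1 → -0.01613.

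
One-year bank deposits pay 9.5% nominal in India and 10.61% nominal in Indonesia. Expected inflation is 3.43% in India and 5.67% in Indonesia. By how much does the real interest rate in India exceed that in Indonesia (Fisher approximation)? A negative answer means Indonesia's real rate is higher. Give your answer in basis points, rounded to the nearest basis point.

India: 9.5% − 3.43% = 6.070%
Indonesia: 10.61% − 5.67% = 4.940%
Differential = 1.130% → 113 basis points.

113 basis points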